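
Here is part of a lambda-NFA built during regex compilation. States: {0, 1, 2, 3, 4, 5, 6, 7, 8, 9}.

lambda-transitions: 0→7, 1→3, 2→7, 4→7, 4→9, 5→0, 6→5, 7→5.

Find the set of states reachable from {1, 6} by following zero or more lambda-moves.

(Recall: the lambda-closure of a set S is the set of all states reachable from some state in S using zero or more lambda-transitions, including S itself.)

{0, 1, 3, 5, 6, 7}

Start with {1, 6}.
From 1 via lambda: add 3.
From 6 via lambda: add 5.
From 5 via lambda: add 0.
From 0 via lambda: add 7.
No new states can be added; the closed set is {0, 1, 3, 5, 6, 7}.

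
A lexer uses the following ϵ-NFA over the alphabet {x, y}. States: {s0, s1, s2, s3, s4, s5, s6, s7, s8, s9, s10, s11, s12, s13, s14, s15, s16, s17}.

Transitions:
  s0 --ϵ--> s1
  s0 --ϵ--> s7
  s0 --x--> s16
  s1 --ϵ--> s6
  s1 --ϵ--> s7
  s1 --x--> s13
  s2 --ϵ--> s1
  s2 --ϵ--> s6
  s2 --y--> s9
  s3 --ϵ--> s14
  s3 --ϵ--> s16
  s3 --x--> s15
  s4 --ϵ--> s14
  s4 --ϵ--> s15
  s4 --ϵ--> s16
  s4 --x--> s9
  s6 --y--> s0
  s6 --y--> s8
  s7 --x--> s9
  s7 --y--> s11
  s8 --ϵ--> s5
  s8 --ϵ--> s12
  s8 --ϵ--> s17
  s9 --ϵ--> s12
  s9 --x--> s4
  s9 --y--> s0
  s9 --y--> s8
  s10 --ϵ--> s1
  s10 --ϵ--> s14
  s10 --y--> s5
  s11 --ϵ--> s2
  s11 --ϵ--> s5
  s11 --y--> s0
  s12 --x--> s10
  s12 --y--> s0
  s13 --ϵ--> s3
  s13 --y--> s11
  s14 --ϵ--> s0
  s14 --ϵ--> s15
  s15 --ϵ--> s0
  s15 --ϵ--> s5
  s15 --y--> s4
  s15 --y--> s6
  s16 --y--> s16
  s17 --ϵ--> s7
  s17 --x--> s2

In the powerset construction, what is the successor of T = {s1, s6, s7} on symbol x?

s1 on x → {s13}.
s7 on x → {s9}.
No x-transition from s6.
Union after reading x: {s9, s13}.
Now take the ϵ-closure:
From s9 via ϵ: add s12.
From s13 via ϵ: add s3.
From s3 via ϵ: add s14, s16.
From s14 via ϵ: add s0, s15.
From s0 via ϵ: add s1, s7.
From s15 via ϵ: add s5.
From s1 via ϵ: add s6.
No new states can be added; the closed set is {s0, s1, s3, s5, s6, s7, s9, s12, s13, s14, s15, s16}.

{s0, s1, s3, s5, s6, s7, s9, s12, s13, s14, s15, s16}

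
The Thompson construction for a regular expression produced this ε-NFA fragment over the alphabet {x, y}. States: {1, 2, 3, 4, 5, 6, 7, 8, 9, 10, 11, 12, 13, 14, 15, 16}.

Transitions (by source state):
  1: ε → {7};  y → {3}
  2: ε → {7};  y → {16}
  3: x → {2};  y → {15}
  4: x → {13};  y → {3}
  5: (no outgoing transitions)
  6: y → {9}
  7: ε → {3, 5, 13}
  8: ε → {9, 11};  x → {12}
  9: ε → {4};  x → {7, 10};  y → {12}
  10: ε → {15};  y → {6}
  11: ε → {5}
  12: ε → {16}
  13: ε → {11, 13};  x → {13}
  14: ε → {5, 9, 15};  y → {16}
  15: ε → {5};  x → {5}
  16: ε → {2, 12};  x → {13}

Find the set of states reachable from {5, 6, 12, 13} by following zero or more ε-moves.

Start with {5, 6, 12, 13}.
From 12 via ε: add 16.
From 13 via ε: add 11.
From 16 via ε: add 2.
From 2 via ε: add 7.
From 7 via ε: add 3.
No new states can be added; the closed set is {2, 3, 5, 6, 7, 11, 12, 13, 16}.

{2, 3, 5, 6, 7, 11, 12, 13, 16}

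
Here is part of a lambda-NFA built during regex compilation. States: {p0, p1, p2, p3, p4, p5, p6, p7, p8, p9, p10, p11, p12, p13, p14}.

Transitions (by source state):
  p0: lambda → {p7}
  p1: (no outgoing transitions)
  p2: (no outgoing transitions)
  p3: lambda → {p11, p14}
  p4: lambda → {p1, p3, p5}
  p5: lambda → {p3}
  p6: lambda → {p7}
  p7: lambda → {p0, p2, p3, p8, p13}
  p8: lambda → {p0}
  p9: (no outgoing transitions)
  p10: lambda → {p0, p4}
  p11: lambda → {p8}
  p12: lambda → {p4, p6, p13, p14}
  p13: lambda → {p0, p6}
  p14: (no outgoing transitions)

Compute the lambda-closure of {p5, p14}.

Start with {p5, p14}.
From p5 via lambda: add p3.
From p3 via lambda: add p11.
From p11 via lambda: add p8.
From p8 via lambda: add p0.
From p0 via lambda: add p7.
From p7 via lambda: add p2, p13.
From p13 via lambda: add p6.
No new states can be added; the closed set is {p0, p2, p3, p5, p6, p7, p8, p11, p13, p14}.

{p0, p2, p3, p5, p6, p7, p8, p11, p13, p14}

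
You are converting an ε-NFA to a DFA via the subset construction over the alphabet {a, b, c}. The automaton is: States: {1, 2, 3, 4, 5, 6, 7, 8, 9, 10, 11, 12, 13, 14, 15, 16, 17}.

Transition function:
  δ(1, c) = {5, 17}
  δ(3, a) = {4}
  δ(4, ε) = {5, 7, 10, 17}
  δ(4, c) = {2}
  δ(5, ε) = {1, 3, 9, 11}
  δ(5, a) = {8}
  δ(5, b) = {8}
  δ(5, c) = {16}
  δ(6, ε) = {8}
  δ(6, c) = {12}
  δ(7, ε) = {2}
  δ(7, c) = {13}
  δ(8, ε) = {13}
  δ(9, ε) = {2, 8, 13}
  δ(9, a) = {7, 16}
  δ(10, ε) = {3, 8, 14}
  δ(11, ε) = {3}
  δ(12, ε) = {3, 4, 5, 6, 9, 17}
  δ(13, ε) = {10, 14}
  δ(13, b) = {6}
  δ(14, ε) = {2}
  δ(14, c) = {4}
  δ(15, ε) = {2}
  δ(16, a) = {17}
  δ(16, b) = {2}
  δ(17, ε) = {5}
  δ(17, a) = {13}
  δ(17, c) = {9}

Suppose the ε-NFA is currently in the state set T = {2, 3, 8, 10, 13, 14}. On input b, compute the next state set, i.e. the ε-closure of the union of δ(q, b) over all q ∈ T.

{2, 3, 6, 8, 10, 13, 14}

13 on b → {6}.
No b-transition from 2, 3, 8, 10, 14.
Union after reading b: {6}.
Now take the ε-closure:
From 6 via ε: add 8.
From 8 via ε: add 13.
From 13 via ε: add 10, 14.
From 10 via ε: add 3.
From 14 via ε: add 2.
No new states can be added; the closed set is {2, 3, 6, 8, 10, 13, 14}.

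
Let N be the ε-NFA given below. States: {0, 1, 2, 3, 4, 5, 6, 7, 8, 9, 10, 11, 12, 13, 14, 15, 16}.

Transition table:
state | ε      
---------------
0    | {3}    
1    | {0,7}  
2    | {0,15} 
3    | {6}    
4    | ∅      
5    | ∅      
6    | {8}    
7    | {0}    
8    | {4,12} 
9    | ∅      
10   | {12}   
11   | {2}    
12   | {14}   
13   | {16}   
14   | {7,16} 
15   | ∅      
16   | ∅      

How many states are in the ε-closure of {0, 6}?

Start with {0, 6}.
From 0 via ε: add 3.
From 6 via ε: add 8.
From 8 via ε: add 4, 12.
From 12 via ε: add 14.
From 14 via ε: add 7, 16.
ε-closure = {0, 3, 4, 6, 7, 8, 12, 14, 16}, which has 9 states.

9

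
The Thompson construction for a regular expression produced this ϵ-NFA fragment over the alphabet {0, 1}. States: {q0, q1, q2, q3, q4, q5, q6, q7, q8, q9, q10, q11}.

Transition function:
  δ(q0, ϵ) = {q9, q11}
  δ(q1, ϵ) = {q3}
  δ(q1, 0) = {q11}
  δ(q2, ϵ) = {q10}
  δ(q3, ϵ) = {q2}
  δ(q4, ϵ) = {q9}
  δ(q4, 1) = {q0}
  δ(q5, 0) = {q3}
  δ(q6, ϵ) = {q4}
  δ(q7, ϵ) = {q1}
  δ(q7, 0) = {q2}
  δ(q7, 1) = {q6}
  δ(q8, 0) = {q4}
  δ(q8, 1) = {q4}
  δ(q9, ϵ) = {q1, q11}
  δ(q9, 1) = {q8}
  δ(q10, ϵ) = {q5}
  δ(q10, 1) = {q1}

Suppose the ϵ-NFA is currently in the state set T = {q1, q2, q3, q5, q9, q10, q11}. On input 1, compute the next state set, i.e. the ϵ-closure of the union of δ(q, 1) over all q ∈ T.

{q1, q2, q3, q5, q8, q10}

q9 on 1 → {q8}.
q10 on 1 → {q1}.
No 1-transition from q1, q2, q3, q5, q11.
Union after reading 1: {q1, q8}.
Now take the ϵ-closure:
From q1 via ϵ: add q3.
From q3 via ϵ: add q2.
From q2 via ϵ: add q10.
From q10 via ϵ: add q5.
No new states can be added; the closed set is {q1, q2, q3, q5, q8, q10}.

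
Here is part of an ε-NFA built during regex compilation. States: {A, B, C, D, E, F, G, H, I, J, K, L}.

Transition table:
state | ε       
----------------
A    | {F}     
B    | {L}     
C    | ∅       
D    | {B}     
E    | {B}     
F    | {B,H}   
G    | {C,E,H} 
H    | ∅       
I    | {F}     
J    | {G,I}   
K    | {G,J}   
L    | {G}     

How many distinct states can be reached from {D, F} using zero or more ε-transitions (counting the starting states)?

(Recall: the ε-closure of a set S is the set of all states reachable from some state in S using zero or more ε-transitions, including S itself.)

Start with {D, F}.
From D via ε: add B.
From F via ε: add H.
From B via ε: add L.
From L via ε: add G.
From G via ε: add C, E.
ε-closure = {B, C, D, E, F, G, H, L}, which has 8 states.

8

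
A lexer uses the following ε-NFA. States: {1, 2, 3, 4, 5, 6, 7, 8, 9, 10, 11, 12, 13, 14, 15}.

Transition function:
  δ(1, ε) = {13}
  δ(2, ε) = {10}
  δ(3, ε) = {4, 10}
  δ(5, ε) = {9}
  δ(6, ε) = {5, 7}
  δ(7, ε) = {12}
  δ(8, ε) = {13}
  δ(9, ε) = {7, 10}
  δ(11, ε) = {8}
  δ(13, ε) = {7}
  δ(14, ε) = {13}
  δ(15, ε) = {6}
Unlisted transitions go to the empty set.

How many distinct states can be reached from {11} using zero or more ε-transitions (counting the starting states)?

Start with {11}.
From 11 via ε: add 8.
From 8 via ε: add 13.
From 13 via ε: add 7.
From 7 via ε: add 12.
ε-closure = {7, 8, 11, 12, 13}, which has 5 states.

5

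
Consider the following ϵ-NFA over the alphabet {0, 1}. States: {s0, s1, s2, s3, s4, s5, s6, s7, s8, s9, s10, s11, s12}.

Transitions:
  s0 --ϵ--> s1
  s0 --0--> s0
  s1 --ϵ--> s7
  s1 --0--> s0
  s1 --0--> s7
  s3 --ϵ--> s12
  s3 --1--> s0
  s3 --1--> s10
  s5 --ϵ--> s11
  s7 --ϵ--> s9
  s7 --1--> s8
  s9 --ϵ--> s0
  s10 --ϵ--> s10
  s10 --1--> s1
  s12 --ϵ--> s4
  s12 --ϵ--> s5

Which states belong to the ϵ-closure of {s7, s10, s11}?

Start with {s7, s10, s11}.
From s7 via ϵ: add s9.
From s9 via ϵ: add s0.
From s0 via ϵ: add s1.
No new states can be added; the closed set is {s0, s1, s7, s9, s10, s11}.

{s0, s1, s7, s9, s10, s11}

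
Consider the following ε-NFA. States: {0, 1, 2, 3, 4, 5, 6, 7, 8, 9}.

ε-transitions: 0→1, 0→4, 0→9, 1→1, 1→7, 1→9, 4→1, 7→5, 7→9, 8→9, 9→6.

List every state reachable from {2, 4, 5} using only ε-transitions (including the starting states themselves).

Start with {2, 4, 5}.
From 4 via ε: add 1.
From 1 via ε: add 7, 9.
From 9 via ε: add 6.
No new states can be added; the closed set is {1, 2, 4, 5, 6, 7, 9}.

{1, 2, 4, 5, 6, 7, 9}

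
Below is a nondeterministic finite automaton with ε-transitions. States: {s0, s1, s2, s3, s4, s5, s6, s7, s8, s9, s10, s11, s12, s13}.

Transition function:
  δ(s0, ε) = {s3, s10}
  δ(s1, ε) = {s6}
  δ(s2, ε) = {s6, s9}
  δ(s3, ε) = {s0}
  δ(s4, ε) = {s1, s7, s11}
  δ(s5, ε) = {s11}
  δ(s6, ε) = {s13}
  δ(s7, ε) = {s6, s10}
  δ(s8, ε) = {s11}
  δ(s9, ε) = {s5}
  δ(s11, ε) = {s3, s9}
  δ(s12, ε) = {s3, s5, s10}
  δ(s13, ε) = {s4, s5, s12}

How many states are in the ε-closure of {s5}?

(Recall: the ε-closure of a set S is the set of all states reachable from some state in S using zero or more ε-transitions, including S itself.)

Start with {s5}.
From s5 via ε: add s11.
From s11 via ε: add s3, s9.
From s3 via ε: add s0.
From s0 via ε: add s10.
ε-closure = {s0, s3, s5, s9, s10, s11}, which has 6 states.

6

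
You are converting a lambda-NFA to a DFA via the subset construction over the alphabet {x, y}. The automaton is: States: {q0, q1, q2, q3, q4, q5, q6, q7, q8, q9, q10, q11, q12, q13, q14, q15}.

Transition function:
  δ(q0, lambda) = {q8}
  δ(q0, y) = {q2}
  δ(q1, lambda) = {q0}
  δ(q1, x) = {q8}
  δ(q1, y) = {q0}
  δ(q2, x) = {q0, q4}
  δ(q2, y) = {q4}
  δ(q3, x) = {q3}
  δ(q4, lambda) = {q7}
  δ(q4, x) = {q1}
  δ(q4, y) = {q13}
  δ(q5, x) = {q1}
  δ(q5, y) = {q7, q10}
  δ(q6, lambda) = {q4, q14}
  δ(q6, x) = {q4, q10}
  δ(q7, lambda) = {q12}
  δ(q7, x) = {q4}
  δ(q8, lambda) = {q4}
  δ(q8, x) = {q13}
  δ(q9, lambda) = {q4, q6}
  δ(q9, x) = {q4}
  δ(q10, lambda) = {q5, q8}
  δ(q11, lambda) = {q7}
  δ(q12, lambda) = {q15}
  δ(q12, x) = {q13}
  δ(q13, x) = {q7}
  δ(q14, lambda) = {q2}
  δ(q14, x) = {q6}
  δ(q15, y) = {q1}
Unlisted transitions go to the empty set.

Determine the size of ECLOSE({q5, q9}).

9

Start with {q5, q9}.
From q9 via lambda: add q4, q6.
From q4 via lambda: add q7.
From q6 via lambda: add q14.
From q7 via lambda: add q12.
From q14 via lambda: add q2.
From q12 via lambda: add q15.
lambda-closure = {q2, q4, q5, q6, q7, q9, q12, q14, q15}, which has 9 states.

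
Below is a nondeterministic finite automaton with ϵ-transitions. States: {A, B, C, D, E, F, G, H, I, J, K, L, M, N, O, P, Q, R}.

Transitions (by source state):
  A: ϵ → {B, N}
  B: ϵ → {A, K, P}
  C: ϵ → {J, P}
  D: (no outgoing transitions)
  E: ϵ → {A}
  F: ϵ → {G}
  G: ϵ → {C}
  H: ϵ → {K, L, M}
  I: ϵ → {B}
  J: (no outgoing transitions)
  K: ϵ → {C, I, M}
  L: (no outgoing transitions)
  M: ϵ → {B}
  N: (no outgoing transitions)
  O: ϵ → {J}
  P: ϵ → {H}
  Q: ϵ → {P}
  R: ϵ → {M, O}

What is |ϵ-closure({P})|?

11

Start with {P}.
From P via ϵ: add H.
From H via ϵ: add K, L, M.
From K via ϵ: add C, I.
From M via ϵ: add B.
From B via ϵ: add A.
From C via ϵ: add J.
From A via ϵ: add N.
ϵ-closure = {A, B, C, H, I, J, K, L, M, N, P}, which has 11 states.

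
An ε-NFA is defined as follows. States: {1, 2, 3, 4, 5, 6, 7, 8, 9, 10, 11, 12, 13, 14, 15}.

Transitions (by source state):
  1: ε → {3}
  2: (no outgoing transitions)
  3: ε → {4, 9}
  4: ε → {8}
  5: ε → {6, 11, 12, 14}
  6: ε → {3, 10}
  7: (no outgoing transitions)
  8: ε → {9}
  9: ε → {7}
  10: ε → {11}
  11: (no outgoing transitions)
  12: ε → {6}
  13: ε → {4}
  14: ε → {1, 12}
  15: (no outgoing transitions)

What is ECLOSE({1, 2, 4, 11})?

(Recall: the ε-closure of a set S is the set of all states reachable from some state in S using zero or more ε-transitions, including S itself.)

Start with {1, 2, 4, 11}.
From 1 via ε: add 3.
From 4 via ε: add 8.
From 3 via ε: add 9.
From 9 via ε: add 7.
No new states can be added; the closed set is {1, 2, 3, 4, 7, 8, 9, 11}.

{1, 2, 3, 4, 7, 8, 9, 11}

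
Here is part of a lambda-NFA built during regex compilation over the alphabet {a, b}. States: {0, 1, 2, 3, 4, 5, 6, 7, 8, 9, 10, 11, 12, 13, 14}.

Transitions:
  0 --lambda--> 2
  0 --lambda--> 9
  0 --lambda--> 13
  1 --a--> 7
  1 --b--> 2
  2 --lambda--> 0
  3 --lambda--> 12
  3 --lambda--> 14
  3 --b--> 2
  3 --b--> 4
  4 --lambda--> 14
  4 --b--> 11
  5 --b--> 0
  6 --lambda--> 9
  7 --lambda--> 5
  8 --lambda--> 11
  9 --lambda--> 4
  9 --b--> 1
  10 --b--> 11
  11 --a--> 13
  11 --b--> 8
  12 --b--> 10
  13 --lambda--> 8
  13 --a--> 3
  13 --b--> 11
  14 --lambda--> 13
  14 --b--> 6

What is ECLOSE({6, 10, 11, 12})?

Start with {6, 10, 11, 12}.
From 6 via lambda: add 9.
From 9 via lambda: add 4.
From 4 via lambda: add 14.
From 14 via lambda: add 13.
From 13 via lambda: add 8.
No new states can be added; the closed set is {4, 6, 8, 9, 10, 11, 12, 13, 14}.

{4, 6, 8, 9, 10, 11, 12, 13, 14}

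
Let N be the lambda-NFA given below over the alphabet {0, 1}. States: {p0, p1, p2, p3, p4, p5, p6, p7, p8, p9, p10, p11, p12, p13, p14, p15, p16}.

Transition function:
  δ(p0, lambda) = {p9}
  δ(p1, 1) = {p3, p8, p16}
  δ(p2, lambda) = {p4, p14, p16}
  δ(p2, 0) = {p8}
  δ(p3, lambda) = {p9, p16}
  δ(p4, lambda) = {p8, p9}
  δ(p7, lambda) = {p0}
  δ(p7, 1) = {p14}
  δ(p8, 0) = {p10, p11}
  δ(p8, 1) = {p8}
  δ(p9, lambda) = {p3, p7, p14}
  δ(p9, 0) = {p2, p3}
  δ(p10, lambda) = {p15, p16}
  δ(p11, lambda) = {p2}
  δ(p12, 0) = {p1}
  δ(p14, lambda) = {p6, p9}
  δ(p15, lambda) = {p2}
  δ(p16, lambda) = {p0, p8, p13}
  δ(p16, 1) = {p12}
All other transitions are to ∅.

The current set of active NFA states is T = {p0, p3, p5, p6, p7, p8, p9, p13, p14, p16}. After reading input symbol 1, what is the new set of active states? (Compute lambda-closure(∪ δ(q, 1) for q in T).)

p7 on 1 → {p14}.
p8 on 1 → {p8}.
p16 on 1 → {p12}.
No 1-transition from p0, p3, p5, p6, p9, p13, p14.
Union after reading 1: {p8, p12, p14}.
Now take the lambda-closure:
From p14 via lambda: add p6, p9.
From p9 via lambda: add p3, p7.
From p3 via lambda: add p16.
From p7 via lambda: add p0.
From p16 via lambda: add p13.
No new states can be added; the closed set is {p0, p3, p6, p7, p8, p9, p12, p13, p14, p16}.

{p0, p3, p6, p7, p8, p9, p12, p13, p14, p16}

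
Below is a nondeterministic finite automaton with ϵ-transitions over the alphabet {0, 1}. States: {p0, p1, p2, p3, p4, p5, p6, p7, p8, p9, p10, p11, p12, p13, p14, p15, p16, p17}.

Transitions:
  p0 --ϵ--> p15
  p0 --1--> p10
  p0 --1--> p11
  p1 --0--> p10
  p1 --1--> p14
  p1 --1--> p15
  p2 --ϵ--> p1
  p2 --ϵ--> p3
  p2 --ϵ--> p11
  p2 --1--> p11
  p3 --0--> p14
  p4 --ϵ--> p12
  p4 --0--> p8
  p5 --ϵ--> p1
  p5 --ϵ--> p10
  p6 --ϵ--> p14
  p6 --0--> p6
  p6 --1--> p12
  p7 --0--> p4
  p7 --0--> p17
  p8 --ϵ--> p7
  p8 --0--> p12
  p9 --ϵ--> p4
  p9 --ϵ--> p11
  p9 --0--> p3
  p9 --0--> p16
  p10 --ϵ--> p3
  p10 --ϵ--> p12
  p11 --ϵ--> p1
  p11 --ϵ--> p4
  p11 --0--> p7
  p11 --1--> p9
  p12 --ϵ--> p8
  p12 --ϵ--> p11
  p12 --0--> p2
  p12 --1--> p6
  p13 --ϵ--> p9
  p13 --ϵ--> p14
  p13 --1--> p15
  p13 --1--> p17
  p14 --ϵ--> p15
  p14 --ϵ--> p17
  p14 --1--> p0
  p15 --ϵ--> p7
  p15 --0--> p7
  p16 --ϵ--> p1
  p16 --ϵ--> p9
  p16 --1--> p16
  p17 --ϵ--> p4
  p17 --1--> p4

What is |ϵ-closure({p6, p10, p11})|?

Start with {p6, p10, p11}.
From p6 via ϵ: add p14.
From p10 via ϵ: add p3, p12.
From p11 via ϵ: add p1, p4.
From p12 via ϵ: add p8.
From p14 via ϵ: add p15, p17.
From p8 via ϵ: add p7.
ϵ-closure = {p1, p3, p4, p6, p7, p8, p10, p11, p12, p14, p15, p17}, which has 12 states.

12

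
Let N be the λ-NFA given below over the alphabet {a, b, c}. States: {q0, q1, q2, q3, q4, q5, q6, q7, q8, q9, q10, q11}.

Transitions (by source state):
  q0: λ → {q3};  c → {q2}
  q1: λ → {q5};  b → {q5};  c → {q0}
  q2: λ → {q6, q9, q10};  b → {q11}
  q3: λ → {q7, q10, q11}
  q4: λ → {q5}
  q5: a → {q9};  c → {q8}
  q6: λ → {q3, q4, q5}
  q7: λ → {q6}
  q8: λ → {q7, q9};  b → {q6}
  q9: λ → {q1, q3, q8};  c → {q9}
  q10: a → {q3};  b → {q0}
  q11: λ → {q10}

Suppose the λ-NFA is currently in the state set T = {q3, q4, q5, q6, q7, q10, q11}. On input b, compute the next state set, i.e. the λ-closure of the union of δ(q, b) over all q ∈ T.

{q0, q3, q4, q5, q6, q7, q10, q11}

q10 on b → {q0}.
No b-transition from q3, q4, q5, q6, q7, q11.
Union after reading b: {q0}.
Now take the λ-closure:
From q0 via λ: add q3.
From q3 via λ: add q7, q10, q11.
From q7 via λ: add q6.
From q6 via λ: add q4, q5.
No new states can be added; the closed set is {q0, q3, q4, q5, q6, q7, q10, q11}.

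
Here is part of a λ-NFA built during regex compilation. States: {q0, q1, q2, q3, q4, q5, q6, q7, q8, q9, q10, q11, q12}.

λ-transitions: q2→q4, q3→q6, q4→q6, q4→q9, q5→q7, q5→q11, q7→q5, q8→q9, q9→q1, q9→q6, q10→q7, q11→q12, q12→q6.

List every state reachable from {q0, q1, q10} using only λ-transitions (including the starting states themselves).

{q0, q1, q5, q6, q7, q10, q11, q12}

Start with {q0, q1, q10}.
From q10 via λ: add q7.
From q7 via λ: add q5.
From q5 via λ: add q11.
From q11 via λ: add q12.
From q12 via λ: add q6.
No new states can be added; the closed set is {q0, q1, q5, q6, q7, q10, q11, q12}.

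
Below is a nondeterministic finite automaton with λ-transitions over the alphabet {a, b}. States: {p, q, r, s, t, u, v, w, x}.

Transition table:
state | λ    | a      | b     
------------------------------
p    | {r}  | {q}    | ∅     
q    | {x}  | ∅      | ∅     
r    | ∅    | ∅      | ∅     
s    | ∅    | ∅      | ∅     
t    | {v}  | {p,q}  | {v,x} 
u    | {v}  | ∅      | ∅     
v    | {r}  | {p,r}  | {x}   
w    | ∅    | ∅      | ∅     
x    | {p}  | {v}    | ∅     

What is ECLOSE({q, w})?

{p, q, r, w, x}

Start with {q, w}.
From q via λ: add x.
From x via λ: add p.
From p via λ: add r.
No new states can be added; the closed set is {p, q, r, w, x}.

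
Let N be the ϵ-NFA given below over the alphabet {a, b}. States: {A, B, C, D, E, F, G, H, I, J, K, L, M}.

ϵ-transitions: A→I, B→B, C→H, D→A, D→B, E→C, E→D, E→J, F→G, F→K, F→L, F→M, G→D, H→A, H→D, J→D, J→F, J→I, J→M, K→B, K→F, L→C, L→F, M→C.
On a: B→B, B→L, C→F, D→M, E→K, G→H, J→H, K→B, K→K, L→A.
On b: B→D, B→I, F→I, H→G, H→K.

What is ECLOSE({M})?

Start with {M}.
From M via ϵ: add C.
From C via ϵ: add H.
From H via ϵ: add A, D.
From A via ϵ: add I.
From D via ϵ: add B.
No new states can be added; the closed set is {A, B, C, D, H, I, M}.

{A, B, C, D, H, I, M}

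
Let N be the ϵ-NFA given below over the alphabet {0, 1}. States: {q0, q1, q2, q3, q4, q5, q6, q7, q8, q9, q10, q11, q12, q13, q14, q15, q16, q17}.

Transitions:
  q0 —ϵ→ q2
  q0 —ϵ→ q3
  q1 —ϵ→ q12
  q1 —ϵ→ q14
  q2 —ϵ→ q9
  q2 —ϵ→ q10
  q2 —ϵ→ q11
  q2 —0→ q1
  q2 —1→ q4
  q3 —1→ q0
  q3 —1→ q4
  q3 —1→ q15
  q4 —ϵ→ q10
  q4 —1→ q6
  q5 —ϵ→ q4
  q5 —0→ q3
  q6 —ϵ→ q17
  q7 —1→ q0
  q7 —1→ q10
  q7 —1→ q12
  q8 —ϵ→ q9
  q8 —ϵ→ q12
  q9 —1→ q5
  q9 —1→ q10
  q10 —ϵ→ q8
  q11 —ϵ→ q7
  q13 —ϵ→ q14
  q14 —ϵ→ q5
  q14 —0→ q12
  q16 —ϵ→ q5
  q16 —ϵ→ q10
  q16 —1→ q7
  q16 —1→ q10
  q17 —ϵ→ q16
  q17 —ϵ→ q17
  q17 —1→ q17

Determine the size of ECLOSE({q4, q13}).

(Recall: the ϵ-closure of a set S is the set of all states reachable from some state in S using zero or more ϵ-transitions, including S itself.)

8

Start with {q4, q13}.
From q4 via ϵ: add q10.
From q13 via ϵ: add q14.
From q10 via ϵ: add q8.
From q14 via ϵ: add q5.
From q8 via ϵ: add q9, q12.
ϵ-closure = {q4, q5, q8, q9, q10, q12, q13, q14}, which has 8 states.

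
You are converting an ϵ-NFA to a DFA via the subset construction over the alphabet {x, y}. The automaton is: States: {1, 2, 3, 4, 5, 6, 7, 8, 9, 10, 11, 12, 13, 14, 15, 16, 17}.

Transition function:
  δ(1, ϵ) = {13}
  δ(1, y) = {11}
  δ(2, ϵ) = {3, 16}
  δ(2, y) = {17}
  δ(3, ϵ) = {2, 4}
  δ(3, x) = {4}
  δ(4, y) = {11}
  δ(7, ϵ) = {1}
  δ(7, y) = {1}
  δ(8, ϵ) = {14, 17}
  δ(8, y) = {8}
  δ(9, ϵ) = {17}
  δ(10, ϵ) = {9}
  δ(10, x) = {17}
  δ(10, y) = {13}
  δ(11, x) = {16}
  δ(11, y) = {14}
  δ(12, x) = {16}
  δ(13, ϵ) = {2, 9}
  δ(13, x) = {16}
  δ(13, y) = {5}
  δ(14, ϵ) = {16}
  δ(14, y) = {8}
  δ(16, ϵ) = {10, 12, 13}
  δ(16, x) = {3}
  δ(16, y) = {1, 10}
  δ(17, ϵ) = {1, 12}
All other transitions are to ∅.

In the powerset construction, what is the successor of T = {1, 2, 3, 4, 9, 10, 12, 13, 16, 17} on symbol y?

{1, 2, 3, 4, 5, 9, 10, 11, 12, 13, 16, 17}

1 on y → {11}.
2 on y → {17}.
4 on y → {11}.
10 on y → {13}.
13 on y → {5}.
16 on y → {1, 10}.
No y-transition from 3, 9, 12, 17.
Union after reading y: {1, 5, 10, 11, 13, 17}.
Now take the ϵ-closure:
From 10 via ϵ: add 9.
From 13 via ϵ: add 2.
From 17 via ϵ: add 12.
From 2 via ϵ: add 3, 16.
From 3 via ϵ: add 4.
No new states can be added; the closed set is {1, 2, 3, 4, 5, 9, 10, 11, 12, 13, 16, 17}.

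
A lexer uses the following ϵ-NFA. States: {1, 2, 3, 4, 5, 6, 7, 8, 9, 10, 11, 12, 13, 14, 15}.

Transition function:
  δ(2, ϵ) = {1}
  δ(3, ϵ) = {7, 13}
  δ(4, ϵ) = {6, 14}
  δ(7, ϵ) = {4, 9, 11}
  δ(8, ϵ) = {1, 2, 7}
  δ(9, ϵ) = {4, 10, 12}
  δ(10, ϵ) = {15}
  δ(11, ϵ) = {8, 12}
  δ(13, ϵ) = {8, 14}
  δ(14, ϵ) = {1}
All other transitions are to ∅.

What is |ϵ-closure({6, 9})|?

8

Start with {6, 9}.
From 9 via ϵ: add 4, 10, 12.
From 4 via ϵ: add 14.
From 10 via ϵ: add 15.
From 14 via ϵ: add 1.
ϵ-closure = {1, 4, 6, 9, 10, 12, 14, 15}, which has 8 states.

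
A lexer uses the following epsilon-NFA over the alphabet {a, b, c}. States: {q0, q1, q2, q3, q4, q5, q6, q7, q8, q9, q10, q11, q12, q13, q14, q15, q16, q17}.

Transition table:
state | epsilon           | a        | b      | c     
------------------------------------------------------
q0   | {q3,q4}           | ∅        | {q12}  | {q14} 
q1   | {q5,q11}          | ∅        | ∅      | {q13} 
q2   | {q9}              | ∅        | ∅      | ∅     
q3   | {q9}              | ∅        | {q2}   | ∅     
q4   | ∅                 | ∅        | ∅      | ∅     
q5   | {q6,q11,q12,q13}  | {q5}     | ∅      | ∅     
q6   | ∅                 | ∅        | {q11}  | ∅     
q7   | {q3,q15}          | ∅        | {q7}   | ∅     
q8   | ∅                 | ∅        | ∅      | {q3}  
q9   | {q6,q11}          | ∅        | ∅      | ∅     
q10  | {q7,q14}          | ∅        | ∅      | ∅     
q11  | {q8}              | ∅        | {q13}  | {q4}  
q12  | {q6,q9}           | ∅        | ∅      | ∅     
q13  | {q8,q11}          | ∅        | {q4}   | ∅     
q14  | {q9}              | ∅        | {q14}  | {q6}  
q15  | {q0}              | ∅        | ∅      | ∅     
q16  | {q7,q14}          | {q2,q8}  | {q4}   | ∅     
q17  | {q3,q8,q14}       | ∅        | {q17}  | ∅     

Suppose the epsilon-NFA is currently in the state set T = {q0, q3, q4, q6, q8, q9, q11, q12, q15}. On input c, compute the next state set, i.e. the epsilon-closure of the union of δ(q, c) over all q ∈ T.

{q3, q4, q6, q8, q9, q11, q14}

q0 on c → {q14}.
q8 on c → {q3}.
q11 on c → {q4}.
No c-transition from q3, q4, q6, q9, q12, q15.
Union after reading c: {q3, q4, q14}.
Now take the epsilon-closure:
From q3 via epsilon: add q9.
From q9 via epsilon: add q6, q11.
From q11 via epsilon: add q8.
No new states can be added; the closed set is {q3, q4, q6, q8, q9, q11, q14}.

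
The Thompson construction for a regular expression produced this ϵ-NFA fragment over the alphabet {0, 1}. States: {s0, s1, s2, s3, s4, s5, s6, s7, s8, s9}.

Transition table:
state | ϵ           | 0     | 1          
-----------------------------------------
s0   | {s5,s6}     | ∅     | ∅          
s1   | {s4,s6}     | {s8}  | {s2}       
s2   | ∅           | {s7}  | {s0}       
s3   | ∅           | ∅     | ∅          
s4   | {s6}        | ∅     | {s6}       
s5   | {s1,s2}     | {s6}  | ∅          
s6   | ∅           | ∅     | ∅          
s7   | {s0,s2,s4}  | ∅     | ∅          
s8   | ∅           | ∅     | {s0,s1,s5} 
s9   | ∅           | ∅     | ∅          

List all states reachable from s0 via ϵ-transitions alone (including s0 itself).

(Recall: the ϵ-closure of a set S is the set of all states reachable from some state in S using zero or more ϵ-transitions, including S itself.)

{s0, s1, s2, s4, s5, s6}

Start with {s0}.
From s0 via ϵ: add s5, s6.
From s5 via ϵ: add s1, s2.
From s1 via ϵ: add s4.
No new states can be added; the closed set is {s0, s1, s2, s4, s5, s6}.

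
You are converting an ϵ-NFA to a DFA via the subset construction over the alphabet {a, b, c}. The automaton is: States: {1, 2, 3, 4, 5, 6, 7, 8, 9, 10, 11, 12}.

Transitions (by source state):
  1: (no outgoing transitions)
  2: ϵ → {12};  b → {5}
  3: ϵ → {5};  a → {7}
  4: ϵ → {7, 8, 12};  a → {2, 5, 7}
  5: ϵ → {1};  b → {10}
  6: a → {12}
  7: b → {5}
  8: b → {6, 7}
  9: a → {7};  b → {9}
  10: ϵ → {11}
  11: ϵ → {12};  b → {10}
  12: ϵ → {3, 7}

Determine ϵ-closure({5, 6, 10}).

Start with {5, 6, 10}.
From 5 via ϵ: add 1.
From 10 via ϵ: add 11.
From 11 via ϵ: add 12.
From 12 via ϵ: add 3, 7.
No new states can be added; the closed set is {1, 3, 5, 6, 7, 10, 11, 12}.

{1, 3, 5, 6, 7, 10, 11, 12}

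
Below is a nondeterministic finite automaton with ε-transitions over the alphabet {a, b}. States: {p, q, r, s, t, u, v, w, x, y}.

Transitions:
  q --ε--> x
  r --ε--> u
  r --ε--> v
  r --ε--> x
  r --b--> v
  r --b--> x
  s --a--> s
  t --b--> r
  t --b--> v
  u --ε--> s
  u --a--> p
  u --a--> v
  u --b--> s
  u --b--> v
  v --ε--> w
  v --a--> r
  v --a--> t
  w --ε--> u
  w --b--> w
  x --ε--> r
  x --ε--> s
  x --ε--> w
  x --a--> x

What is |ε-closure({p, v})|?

Start with {p, v}.
From v via ε: add w.
From w via ε: add u.
From u via ε: add s.
ε-closure = {p, s, u, v, w}, which has 5 states.

5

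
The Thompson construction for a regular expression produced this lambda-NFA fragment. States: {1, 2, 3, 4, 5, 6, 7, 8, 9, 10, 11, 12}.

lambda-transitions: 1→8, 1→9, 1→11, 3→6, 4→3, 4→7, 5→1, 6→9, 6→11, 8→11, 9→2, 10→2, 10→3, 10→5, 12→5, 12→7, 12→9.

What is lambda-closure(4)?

Start with {4}.
From 4 via lambda: add 3, 7.
From 3 via lambda: add 6.
From 6 via lambda: add 9, 11.
From 9 via lambda: add 2.
No new states can be added; the closed set is {2, 3, 4, 6, 7, 9, 11}.

{2, 3, 4, 6, 7, 9, 11}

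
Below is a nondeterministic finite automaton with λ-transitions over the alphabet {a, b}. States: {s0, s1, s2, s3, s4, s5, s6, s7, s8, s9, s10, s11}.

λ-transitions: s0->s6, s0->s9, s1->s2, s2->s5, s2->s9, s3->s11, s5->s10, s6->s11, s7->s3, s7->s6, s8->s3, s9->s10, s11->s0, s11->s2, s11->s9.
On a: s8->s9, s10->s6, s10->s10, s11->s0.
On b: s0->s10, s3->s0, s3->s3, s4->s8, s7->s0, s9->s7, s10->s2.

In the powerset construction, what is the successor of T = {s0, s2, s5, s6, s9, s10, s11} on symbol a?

{s0, s2, s5, s6, s9, s10, s11}

s10 on a → {s6, s10}.
s11 on a → {s0}.
No a-transition from s0, s2, s5, s6, s9.
Union after reading a: {s0, s6, s10}.
Now take the λ-closure:
From s0 via λ: add s9.
From s6 via λ: add s11.
From s11 via λ: add s2.
From s2 via λ: add s5.
No new states can be added; the closed set is {s0, s2, s5, s6, s9, s10, s11}.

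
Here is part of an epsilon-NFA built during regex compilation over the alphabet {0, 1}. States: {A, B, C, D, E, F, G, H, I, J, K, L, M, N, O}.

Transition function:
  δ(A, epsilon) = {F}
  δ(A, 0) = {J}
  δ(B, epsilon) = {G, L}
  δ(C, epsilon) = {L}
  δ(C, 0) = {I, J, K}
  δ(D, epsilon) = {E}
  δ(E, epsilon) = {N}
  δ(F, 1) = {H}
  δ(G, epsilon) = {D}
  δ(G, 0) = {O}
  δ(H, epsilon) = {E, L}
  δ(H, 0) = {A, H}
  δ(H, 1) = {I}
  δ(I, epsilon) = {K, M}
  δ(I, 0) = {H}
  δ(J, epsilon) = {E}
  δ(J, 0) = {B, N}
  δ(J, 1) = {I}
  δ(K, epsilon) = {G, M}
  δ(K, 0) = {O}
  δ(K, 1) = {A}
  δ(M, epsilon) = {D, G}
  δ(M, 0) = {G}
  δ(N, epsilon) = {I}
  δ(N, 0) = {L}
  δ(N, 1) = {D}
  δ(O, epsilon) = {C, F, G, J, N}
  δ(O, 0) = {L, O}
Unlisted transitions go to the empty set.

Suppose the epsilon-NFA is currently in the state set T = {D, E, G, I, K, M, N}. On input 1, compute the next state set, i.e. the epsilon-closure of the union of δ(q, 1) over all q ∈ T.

{A, D, E, F, G, I, K, M, N}

K on 1 → {A}.
N on 1 → {D}.
No 1-transition from D, E, G, I, M.
Union after reading 1: {A, D}.
Now take the epsilon-closure:
From A via epsilon: add F.
From D via epsilon: add E.
From E via epsilon: add N.
From N via epsilon: add I.
From I via epsilon: add K, M.
From K via epsilon: add G.
No new states can be added; the closed set is {A, D, E, F, G, I, K, M, N}.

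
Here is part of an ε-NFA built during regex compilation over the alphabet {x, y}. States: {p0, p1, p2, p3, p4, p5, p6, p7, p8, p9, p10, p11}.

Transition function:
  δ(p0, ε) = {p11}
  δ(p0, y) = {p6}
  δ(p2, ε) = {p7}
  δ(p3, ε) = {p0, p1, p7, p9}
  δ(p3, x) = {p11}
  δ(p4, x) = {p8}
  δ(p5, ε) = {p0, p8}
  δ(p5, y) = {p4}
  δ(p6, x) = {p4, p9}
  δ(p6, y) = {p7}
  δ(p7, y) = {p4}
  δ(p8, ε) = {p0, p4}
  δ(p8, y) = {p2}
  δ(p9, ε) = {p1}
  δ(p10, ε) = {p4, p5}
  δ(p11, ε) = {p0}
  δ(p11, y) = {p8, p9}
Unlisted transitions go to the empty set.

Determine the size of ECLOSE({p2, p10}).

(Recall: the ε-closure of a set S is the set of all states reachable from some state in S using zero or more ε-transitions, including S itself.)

8

Start with {p2, p10}.
From p2 via ε: add p7.
From p10 via ε: add p4, p5.
From p5 via ε: add p0, p8.
From p0 via ε: add p11.
ε-closure = {p0, p2, p4, p5, p7, p8, p10, p11}, which has 8 states.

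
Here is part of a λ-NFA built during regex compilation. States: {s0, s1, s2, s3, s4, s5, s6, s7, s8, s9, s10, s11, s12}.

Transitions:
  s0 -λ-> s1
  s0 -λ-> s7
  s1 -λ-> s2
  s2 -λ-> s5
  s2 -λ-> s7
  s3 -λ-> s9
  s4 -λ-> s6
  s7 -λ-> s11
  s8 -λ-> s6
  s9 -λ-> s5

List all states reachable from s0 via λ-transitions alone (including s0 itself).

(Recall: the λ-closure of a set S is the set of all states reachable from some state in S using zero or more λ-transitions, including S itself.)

{s0, s1, s2, s5, s7, s11}

Start with {s0}.
From s0 via λ: add s1, s7.
From s1 via λ: add s2.
From s7 via λ: add s11.
From s2 via λ: add s5.
No new states can be added; the closed set is {s0, s1, s2, s5, s7, s11}.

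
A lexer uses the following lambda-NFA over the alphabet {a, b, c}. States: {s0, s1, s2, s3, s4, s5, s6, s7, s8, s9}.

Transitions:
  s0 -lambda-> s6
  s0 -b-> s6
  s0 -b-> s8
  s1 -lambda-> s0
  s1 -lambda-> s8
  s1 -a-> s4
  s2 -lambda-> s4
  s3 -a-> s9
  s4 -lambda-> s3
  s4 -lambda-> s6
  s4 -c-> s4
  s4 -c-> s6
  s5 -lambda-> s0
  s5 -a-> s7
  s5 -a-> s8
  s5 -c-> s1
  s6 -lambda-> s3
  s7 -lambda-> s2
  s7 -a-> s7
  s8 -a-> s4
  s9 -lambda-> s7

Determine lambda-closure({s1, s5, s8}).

Start with {s1, s5, s8}.
From s1 via lambda: add s0.
From s0 via lambda: add s6.
From s6 via lambda: add s3.
No new states can be added; the closed set is {s0, s1, s3, s5, s6, s8}.

{s0, s1, s3, s5, s6, s8}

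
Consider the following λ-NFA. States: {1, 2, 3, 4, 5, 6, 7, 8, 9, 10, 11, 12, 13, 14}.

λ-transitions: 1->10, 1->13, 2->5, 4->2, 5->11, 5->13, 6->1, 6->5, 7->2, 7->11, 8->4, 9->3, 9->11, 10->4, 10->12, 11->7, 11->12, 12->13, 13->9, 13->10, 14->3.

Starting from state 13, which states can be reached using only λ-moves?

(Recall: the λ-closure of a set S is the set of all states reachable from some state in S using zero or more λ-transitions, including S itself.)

Start with {13}.
From 13 via λ: add 9, 10.
From 9 via λ: add 3, 11.
From 10 via λ: add 4, 12.
From 4 via λ: add 2.
From 11 via λ: add 7.
From 2 via λ: add 5.
No new states can be added; the closed set is {2, 3, 4, 5, 7, 9, 10, 11, 12, 13}.

{2, 3, 4, 5, 7, 9, 10, 11, 12, 13}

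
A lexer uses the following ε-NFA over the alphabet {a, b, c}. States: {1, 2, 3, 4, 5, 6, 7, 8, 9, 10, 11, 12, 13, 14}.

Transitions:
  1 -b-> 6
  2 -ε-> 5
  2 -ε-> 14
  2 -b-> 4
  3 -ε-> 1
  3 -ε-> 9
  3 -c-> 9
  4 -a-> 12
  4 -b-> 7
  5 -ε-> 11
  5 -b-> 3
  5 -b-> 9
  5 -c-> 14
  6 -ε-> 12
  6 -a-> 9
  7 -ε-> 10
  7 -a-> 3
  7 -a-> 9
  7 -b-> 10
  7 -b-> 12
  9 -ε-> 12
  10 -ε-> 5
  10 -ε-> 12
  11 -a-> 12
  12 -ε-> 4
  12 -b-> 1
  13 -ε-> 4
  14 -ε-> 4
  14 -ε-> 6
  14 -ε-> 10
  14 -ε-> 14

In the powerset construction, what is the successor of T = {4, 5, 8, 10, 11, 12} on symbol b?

4 on b → {7}.
5 on b → {3, 9}.
12 on b → {1}.
No b-transition from 8, 10, 11.
Union after reading b: {1, 3, 7, 9}.
Now take the ε-closure:
From 7 via ε: add 10.
From 9 via ε: add 12.
From 10 via ε: add 5.
From 12 via ε: add 4.
From 5 via ε: add 11.
No new states can be added; the closed set is {1, 3, 4, 5, 7, 9, 10, 11, 12}.

{1, 3, 4, 5, 7, 9, 10, 11, 12}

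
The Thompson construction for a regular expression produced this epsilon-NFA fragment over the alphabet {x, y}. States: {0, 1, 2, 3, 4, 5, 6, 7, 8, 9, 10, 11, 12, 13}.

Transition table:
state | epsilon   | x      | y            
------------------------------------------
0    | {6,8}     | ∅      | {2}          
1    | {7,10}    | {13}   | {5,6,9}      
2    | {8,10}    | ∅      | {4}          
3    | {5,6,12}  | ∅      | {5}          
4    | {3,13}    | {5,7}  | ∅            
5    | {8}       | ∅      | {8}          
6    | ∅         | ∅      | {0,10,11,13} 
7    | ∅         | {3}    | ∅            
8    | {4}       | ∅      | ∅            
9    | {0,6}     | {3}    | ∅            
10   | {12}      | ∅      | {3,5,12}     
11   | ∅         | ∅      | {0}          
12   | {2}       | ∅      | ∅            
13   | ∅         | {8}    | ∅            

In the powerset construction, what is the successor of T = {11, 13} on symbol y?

11 on y → {0}.
No y-transition from 13.
Union after reading y: {0}.
Now take the epsilon-closure:
From 0 via epsilon: add 6, 8.
From 8 via epsilon: add 4.
From 4 via epsilon: add 3, 13.
From 3 via epsilon: add 5, 12.
From 12 via epsilon: add 2.
From 2 via epsilon: add 10.
No new states can be added; the closed set is {0, 2, 3, 4, 5, 6, 8, 10, 12, 13}.

{0, 2, 3, 4, 5, 6, 8, 10, 12, 13}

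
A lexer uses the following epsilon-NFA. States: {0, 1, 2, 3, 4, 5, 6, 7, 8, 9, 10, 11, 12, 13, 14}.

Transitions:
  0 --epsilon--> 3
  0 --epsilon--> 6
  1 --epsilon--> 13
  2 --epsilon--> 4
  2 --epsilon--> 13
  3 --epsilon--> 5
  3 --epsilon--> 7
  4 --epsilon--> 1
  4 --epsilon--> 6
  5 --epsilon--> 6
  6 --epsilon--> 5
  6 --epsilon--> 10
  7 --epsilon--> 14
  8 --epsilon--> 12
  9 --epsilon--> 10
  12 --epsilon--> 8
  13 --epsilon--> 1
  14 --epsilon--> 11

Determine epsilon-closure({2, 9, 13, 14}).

Start with {2, 9, 13, 14}.
From 2 via epsilon: add 4.
From 9 via epsilon: add 10.
From 13 via epsilon: add 1.
From 14 via epsilon: add 11.
From 4 via epsilon: add 6.
From 6 via epsilon: add 5.
No new states can be added; the closed set is {1, 2, 4, 5, 6, 9, 10, 11, 13, 14}.

{1, 2, 4, 5, 6, 9, 10, 11, 13, 14}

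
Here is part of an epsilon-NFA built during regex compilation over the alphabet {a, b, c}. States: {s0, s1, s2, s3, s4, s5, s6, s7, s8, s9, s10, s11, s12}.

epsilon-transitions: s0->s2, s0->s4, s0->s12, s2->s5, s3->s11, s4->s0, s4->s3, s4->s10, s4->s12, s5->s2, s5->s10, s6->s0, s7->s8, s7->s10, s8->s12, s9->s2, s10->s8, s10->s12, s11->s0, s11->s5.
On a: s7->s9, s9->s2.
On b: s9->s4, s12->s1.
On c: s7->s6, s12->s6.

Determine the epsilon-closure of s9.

Start with {s9}.
From s9 via epsilon: add s2.
From s2 via epsilon: add s5.
From s5 via epsilon: add s10.
From s10 via epsilon: add s8, s12.
No new states can be added; the closed set is {s2, s5, s8, s9, s10, s12}.

{s2, s5, s8, s9, s10, s12}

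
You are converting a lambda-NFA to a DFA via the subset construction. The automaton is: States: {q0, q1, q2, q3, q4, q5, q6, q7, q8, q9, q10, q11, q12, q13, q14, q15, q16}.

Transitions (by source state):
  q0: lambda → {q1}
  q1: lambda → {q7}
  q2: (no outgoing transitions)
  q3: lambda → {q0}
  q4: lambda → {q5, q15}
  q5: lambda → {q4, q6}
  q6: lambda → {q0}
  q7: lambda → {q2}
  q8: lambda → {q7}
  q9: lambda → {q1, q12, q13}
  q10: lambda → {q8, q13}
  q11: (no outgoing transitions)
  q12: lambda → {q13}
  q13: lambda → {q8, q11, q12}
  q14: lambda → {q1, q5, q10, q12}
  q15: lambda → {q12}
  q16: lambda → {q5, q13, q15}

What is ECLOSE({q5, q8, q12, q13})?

Start with {q5, q8, q12, q13}.
From q5 via lambda: add q4, q6.
From q8 via lambda: add q7.
From q13 via lambda: add q11.
From q4 via lambda: add q15.
From q6 via lambda: add q0.
From q7 via lambda: add q2.
From q0 via lambda: add q1.
No new states can be added; the closed set is {q0, q1, q2, q4, q5, q6, q7, q8, q11, q12, q13, q15}.

{q0, q1, q2, q4, q5, q6, q7, q8, q11, q12, q13, q15}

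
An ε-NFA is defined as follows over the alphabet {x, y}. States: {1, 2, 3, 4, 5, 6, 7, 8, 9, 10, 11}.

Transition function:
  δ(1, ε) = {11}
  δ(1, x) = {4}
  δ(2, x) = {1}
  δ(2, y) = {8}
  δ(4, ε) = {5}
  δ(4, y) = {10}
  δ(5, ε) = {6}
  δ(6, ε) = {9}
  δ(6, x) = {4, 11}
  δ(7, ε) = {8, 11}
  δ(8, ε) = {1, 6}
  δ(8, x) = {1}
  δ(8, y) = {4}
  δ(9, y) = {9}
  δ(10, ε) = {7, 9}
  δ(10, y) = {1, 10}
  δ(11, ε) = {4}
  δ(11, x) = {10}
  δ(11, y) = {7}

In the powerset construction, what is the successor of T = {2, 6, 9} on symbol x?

{1, 4, 5, 6, 9, 11}

2 on x → {1}.
6 on x → {4, 11}.
No x-transition from 9.
Union after reading x: {1, 4, 11}.
Now take the ε-closure:
From 4 via ε: add 5.
From 5 via ε: add 6.
From 6 via ε: add 9.
No new states can be added; the closed set is {1, 4, 5, 6, 9, 11}.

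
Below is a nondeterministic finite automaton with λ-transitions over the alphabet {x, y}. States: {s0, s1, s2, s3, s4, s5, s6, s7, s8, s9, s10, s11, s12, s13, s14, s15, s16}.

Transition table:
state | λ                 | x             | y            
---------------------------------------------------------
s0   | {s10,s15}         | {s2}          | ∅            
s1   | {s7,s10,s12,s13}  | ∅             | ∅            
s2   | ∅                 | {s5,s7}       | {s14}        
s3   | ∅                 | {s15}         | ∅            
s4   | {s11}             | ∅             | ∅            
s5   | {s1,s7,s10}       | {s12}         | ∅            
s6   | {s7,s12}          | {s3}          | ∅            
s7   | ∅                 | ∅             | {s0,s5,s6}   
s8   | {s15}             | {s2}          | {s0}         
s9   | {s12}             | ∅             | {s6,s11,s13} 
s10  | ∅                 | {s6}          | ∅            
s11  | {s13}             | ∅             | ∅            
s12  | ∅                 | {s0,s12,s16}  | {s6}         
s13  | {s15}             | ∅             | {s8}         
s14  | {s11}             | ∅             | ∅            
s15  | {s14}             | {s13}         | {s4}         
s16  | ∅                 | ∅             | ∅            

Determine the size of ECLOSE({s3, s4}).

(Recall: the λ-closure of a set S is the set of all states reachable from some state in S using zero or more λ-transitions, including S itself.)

Start with {s3, s4}.
From s4 via λ: add s11.
From s11 via λ: add s13.
From s13 via λ: add s15.
From s15 via λ: add s14.
λ-closure = {s3, s4, s11, s13, s14, s15}, which has 6 states.

6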